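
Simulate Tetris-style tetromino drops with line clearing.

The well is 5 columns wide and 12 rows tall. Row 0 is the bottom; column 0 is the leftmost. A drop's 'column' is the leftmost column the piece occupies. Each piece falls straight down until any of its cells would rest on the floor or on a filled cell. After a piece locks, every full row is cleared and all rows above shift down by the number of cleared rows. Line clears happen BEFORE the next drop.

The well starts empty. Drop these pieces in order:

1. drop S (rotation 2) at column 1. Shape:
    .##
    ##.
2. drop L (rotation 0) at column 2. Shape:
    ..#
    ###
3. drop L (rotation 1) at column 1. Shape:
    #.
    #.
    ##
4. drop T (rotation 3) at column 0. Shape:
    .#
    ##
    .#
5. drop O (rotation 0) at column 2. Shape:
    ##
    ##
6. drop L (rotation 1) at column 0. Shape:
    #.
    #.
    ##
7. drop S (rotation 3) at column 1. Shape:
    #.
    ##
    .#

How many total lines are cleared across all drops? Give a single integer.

Drop 1: S rot2 at col 1 lands with bottom-row=0; cleared 0 line(s) (total 0); column heights now [0 1 2 2 0], max=2
Drop 2: L rot0 at col 2 lands with bottom-row=2; cleared 0 line(s) (total 0); column heights now [0 1 3 3 4], max=4
Drop 3: L rot1 at col 1 lands with bottom-row=3; cleared 0 line(s) (total 0); column heights now [0 6 4 3 4], max=6
Drop 4: T rot3 at col 0 lands with bottom-row=6; cleared 0 line(s) (total 0); column heights now [8 9 4 3 4], max=9
Drop 5: O rot0 at col 2 lands with bottom-row=4; cleared 0 line(s) (total 0); column heights now [8 9 6 6 4], max=9
Drop 6: L rot1 at col 0 lands with bottom-row=9; cleared 0 line(s) (total 0); column heights now [12 10 6 6 4], max=12
Drop 7: S rot3 at col 1 lands with bottom-row=9; cleared 0 line(s) (total 0); column heights now [12 12 11 6 4], max=12

Answer: 0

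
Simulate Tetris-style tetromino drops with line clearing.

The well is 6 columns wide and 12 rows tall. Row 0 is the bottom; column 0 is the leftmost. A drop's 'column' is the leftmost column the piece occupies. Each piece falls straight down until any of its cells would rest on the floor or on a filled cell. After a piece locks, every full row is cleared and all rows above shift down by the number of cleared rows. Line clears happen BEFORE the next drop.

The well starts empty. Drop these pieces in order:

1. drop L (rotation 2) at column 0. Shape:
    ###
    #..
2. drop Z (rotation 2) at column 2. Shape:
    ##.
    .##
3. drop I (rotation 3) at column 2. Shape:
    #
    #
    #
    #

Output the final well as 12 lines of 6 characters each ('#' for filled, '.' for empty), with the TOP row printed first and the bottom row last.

Drop 1: L rot2 at col 0 lands with bottom-row=0; cleared 0 line(s) (total 0); column heights now [2 2 2 0 0 0], max=2
Drop 2: Z rot2 at col 2 lands with bottom-row=1; cleared 0 line(s) (total 0); column heights now [2 2 3 3 2 0], max=3
Drop 3: I rot3 at col 2 lands with bottom-row=3; cleared 0 line(s) (total 0); column heights now [2 2 7 3 2 0], max=7

Answer: ......
......
......
......
......
..#...
..#...
..#...
..#...
..##..
#####.
#.....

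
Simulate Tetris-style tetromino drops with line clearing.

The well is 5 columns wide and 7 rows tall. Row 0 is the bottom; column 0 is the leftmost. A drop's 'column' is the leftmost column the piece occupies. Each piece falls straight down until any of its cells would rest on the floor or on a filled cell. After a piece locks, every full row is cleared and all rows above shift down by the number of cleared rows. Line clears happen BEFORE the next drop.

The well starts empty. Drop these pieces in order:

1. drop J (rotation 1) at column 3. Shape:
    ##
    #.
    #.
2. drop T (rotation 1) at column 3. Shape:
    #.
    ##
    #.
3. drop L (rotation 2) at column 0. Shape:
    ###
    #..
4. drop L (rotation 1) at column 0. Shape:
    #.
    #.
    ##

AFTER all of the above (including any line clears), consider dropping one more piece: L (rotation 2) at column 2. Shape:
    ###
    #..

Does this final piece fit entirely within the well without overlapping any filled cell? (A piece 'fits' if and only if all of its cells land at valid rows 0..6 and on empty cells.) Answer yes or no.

Drop 1: J rot1 at col 3 lands with bottom-row=0; cleared 0 line(s) (total 0); column heights now [0 0 0 3 3], max=3
Drop 2: T rot1 at col 3 lands with bottom-row=3; cleared 0 line(s) (total 0); column heights now [0 0 0 6 5], max=6
Drop 3: L rot2 at col 0 lands with bottom-row=0; cleared 0 line(s) (total 0); column heights now [2 2 2 6 5], max=6
Drop 4: L rot1 at col 0 lands with bottom-row=2; cleared 0 line(s) (total 0); column heights now [5 3 2 6 5], max=6
Test piece L rot2 at col 2 (width 3): heights before test = [5 3 2 6 5]; fits = True

Answer: yes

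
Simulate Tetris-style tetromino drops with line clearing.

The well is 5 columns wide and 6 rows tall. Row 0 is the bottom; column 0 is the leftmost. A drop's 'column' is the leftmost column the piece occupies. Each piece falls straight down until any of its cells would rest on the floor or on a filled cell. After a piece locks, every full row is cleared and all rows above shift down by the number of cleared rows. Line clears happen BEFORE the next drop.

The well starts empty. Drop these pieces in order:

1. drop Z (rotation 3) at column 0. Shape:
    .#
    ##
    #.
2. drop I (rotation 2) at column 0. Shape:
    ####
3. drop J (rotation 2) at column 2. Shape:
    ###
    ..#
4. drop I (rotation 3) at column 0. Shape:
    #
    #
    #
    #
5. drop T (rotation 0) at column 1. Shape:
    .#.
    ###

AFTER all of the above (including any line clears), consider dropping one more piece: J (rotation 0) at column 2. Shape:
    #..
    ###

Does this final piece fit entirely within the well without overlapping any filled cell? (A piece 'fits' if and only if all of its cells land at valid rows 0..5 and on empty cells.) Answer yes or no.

Answer: no

Derivation:
Drop 1: Z rot3 at col 0 lands with bottom-row=0; cleared 0 line(s) (total 0); column heights now [2 3 0 0 0], max=3
Drop 2: I rot2 at col 0 lands with bottom-row=3; cleared 0 line(s) (total 0); column heights now [4 4 4 4 0], max=4
Drop 3: J rot2 at col 2 lands with bottom-row=3; cleared 1 line(s) (total 1); column heights now [2 3 4 4 4], max=4
Drop 4: I rot3 at col 0 lands with bottom-row=2; cleared 0 line(s) (total 1); column heights now [6 3 4 4 4], max=6
Drop 5: T rot0 at col 1 lands with bottom-row=4; cleared 0 line(s) (total 1); column heights now [6 5 6 5 4], max=6
Test piece J rot0 at col 2 (width 3): heights before test = [6 5 6 5 4]; fits = False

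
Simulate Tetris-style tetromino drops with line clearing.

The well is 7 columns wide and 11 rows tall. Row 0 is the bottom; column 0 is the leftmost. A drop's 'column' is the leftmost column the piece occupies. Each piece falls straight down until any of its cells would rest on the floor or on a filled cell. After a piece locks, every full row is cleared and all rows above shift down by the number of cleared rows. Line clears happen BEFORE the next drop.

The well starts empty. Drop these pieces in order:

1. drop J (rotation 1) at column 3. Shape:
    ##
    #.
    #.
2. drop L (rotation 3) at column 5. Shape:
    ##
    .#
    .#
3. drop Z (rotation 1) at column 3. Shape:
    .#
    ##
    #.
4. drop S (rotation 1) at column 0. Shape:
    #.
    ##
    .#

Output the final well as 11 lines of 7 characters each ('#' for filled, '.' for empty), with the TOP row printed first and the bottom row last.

Drop 1: J rot1 at col 3 lands with bottom-row=0; cleared 0 line(s) (total 0); column heights now [0 0 0 3 3 0 0], max=3
Drop 2: L rot3 at col 5 lands with bottom-row=0; cleared 0 line(s) (total 0); column heights now [0 0 0 3 3 3 3], max=3
Drop 3: Z rot1 at col 3 lands with bottom-row=3; cleared 0 line(s) (total 0); column heights now [0 0 0 5 6 3 3], max=6
Drop 4: S rot1 at col 0 lands with bottom-row=0; cleared 0 line(s) (total 0); column heights now [3 2 0 5 6 3 3], max=6

Answer: .......
.......
.......
.......
.......
....#..
...##..
...#...
#..####
##.#..#
.#.#..#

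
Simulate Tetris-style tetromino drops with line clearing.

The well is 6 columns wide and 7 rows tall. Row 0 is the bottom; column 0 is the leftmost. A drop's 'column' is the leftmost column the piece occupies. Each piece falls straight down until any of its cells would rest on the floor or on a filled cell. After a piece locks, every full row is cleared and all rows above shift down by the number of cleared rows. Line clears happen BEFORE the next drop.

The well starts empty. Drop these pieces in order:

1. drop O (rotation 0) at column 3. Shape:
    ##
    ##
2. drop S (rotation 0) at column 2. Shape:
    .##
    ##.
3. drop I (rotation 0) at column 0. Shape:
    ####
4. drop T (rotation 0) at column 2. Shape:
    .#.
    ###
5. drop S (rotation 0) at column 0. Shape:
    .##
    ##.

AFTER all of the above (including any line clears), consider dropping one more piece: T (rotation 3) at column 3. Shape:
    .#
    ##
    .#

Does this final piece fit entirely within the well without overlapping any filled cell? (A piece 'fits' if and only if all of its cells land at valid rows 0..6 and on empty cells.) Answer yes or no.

Drop 1: O rot0 at col 3 lands with bottom-row=0; cleared 0 line(s) (total 0); column heights now [0 0 0 2 2 0], max=2
Drop 2: S rot0 at col 2 lands with bottom-row=2; cleared 0 line(s) (total 0); column heights now [0 0 3 4 4 0], max=4
Drop 3: I rot0 at col 0 lands with bottom-row=4; cleared 0 line(s) (total 0); column heights now [5 5 5 5 4 0], max=5
Drop 4: T rot0 at col 2 lands with bottom-row=5; cleared 0 line(s) (total 0); column heights now [5 5 6 7 6 0], max=7
Drop 5: S rot0 at col 0 lands with bottom-row=5; cleared 0 line(s) (total 0); column heights now [6 7 7 7 6 0], max=7
Test piece T rot3 at col 3 (width 2): heights before test = [6 7 7 7 6 0]; fits = False

Answer: no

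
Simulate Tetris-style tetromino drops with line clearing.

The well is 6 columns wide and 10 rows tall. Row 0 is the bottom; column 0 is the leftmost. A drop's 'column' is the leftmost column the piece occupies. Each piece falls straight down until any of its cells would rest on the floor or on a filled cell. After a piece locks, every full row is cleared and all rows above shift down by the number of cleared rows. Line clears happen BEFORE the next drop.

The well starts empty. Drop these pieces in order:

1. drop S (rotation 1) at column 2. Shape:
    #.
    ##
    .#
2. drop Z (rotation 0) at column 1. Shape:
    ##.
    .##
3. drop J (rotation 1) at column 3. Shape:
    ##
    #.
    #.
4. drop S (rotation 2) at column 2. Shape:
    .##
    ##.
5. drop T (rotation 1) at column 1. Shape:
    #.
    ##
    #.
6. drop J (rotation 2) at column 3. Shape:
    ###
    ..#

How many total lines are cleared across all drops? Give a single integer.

Drop 1: S rot1 at col 2 lands with bottom-row=0; cleared 0 line(s) (total 0); column heights now [0 0 3 2 0 0], max=3
Drop 2: Z rot0 at col 1 lands with bottom-row=3; cleared 0 line(s) (total 0); column heights now [0 5 5 4 0 0], max=5
Drop 3: J rot1 at col 3 lands with bottom-row=4; cleared 0 line(s) (total 0); column heights now [0 5 5 7 7 0], max=7
Drop 4: S rot2 at col 2 lands with bottom-row=7; cleared 0 line(s) (total 0); column heights now [0 5 8 9 9 0], max=9
Drop 5: T rot1 at col 1 lands with bottom-row=7; cleared 0 line(s) (total 0); column heights now [0 10 9 9 9 0], max=10
Drop 6: J rot2 at col 3 lands with bottom-row=8; cleared 0 line(s) (total 0); column heights now [0 10 9 10 10 10], max=10

Answer: 0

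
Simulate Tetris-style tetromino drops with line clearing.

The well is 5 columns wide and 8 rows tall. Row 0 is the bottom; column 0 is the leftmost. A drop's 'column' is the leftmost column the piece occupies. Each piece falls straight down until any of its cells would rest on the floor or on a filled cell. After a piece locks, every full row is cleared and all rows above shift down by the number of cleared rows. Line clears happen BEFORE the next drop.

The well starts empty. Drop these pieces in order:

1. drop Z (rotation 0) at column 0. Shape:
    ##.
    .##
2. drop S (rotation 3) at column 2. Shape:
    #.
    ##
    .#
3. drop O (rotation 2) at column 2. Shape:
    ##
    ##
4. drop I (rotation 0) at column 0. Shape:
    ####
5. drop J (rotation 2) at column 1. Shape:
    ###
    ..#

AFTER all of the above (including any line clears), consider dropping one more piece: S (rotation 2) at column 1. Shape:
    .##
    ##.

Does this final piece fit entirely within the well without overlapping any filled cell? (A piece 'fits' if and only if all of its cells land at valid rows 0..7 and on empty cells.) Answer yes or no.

Answer: no

Derivation:
Drop 1: Z rot0 at col 0 lands with bottom-row=0; cleared 0 line(s) (total 0); column heights now [2 2 1 0 0], max=2
Drop 2: S rot3 at col 2 lands with bottom-row=0; cleared 0 line(s) (total 0); column heights now [2 2 3 2 0], max=3
Drop 3: O rot2 at col 2 lands with bottom-row=3; cleared 0 line(s) (total 0); column heights now [2 2 5 5 0], max=5
Drop 4: I rot0 at col 0 lands with bottom-row=5; cleared 0 line(s) (total 0); column heights now [6 6 6 6 0], max=6
Drop 5: J rot2 at col 1 lands with bottom-row=6; cleared 0 line(s) (total 0); column heights now [6 8 8 8 0], max=8
Test piece S rot2 at col 1 (width 3): heights before test = [6 8 8 8 0]; fits = False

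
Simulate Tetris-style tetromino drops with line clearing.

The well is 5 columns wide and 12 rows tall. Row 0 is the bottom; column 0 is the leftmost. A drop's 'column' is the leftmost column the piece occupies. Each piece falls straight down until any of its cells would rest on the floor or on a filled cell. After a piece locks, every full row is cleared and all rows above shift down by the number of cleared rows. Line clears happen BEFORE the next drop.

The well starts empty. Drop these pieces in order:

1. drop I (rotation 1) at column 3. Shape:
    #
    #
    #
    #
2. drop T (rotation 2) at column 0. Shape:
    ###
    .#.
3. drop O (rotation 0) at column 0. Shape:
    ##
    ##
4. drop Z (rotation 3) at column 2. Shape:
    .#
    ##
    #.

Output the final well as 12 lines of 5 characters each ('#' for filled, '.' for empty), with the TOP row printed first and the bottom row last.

Drop 1: I rot1 at col 3 lands with bottom-row=0; cleared 0 line(s) (total 0); column heights now [0 0 0 4 0], max=4
Drop 2: T rot2 at col 0 lands with bottom-row=0; cleared 0 line(s) (total 0); column heights now [2 2 2 4 0], max=4
Drop 3: O rot0 at col 0 lands with bottom-row=2; cleared 0 line(s) (total 0); column heights now [4 4 2 4 0], max=4
Drop 4: Z rot3 at col 2 lands with bottom-row=3; cleared 0 line(s) (total 0); column heights now [4 4 5 6 0], max=6

Answer: .....
.....
.....
.....
.....
.....
...#.
..##.
####.
##.#.
####.
.#.#.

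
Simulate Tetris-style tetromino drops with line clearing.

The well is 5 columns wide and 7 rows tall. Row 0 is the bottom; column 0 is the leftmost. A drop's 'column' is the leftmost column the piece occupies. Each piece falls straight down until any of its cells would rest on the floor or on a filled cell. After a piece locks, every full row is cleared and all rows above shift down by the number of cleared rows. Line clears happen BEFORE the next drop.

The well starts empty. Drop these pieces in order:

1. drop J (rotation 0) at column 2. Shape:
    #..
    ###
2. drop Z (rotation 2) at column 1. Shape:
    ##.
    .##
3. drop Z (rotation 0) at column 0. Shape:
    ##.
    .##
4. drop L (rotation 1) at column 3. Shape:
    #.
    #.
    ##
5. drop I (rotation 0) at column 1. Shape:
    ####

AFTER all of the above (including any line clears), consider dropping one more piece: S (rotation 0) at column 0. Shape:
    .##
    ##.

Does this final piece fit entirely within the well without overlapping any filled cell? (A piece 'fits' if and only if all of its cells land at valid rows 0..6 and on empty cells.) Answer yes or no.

Answer: no

Derivation:
Drop 1: J rot0 at col 2 lands with bottom-row=0; cleared 0 line(s) (total 0); column heights now [0 0 2 1 1], max=2
Drop 2: Z rot2 at col 1 lands with bottom-row=2; cleared 0 line(s) (total 0); column heights now [0 4 4 3 1], max=4
Drop 3: Z rot0 at col 0 lands with bottom-row=4; cleared 0 line(s) (total 0); column heights now [6 6 5 3 1], max=6
Drop 4: L rot1 at col 3 lands with bottom-row=3; cleared 0 line(s) (total 0); column heights now [6 6 5 6 4], max=6
Drop 5: I rot0 at col 1 lands with bottom-row=6; cleared 0 line(s) (total 0); column heights now [6 7 7 7 7], max=7
Test piece S rot0 at col 0 (width 3): heights before test = [6 7 7 7 7]; fits = False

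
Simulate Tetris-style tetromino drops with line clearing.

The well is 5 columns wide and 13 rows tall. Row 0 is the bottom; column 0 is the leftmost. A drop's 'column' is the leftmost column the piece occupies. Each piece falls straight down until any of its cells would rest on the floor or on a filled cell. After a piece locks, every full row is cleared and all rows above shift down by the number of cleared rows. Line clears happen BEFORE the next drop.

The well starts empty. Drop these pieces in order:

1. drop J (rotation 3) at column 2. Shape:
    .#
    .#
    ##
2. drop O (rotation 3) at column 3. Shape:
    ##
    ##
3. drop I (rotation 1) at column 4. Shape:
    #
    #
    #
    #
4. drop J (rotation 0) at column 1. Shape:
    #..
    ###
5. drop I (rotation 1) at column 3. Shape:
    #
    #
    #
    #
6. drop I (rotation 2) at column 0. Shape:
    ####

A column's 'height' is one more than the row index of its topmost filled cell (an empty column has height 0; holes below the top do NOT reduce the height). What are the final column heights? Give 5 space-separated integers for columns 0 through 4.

Drop 1: J rot3 at col 2 lands with bottom-row=0; cleared 0 line(s) (total 0); column heights now [0 0 1 3 0], max=3
Drop 2: O rot3 at col 3 lands with bottom-row=3; cleared 0 line(s) (total 0); column heights now [0 0 1 5 5], max=5
Drop 3: I rot1 at col 4 lands with bottom-row=5; cleared 0 line(s) (total 0); column heights now [0 0 1 5 9], max=9
Drop 4: J rot0 at col 1 lands with bottom-row=5; cleared 0 line(s) (total 0); column heights now [0 7 6 6 9], max=9
Drop 5: I rot1 at col 3 lands with bottom-row=6; cleared 0 line(s) (total 0); column heights now [0 7 6 10 9], max=10
Drop 6: I rot2 at col 0 lands with bottom-row=10; cleared 0 line(s) (total 0); column heights now [11 11 11 11 9], max=11

Answer: 11 11 11 11 9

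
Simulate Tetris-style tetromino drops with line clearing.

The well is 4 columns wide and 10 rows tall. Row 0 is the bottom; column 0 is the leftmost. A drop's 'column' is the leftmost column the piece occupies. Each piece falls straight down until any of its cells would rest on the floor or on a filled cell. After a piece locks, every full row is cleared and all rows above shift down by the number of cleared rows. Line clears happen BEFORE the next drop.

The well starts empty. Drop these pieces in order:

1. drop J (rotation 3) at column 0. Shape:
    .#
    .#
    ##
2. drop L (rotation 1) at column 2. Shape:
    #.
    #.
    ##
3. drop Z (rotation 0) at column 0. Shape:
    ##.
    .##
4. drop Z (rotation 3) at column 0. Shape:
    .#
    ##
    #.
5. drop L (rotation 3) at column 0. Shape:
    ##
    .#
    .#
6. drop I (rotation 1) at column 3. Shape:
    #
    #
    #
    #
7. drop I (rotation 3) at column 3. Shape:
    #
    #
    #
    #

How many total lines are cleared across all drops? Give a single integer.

Drop 1: J rot3 at col 0 lands with bottom-row=0; cleared 0 line(s) (total 0); column heights now [1 3 0 0], max=3
Drop 2: L rot1 at col 2 lands with bottom-row=0; cleared 1 line(s) (total 1); column heights now [0 2 2 0], max=2
Drop 3: Z rot0 at col 0 lands with bottom-row=2; cleared 0 line(s) (total 1); column heights now [4 4 3 0], max=4
Drop 4: Z rot3 at col 0 lands with bottom-row=4; cleared 0 line(s) (total 1); column heights now [6 7 3 0], max=7
Drop 5: L rot3 at col 0 lands with bottom-row=7; cleared 0 line(s) (total 1); column heights now [10 10 3 0], max=10
Drop 6: I rot1 at col 3 lands with bottom-row=0; cleared 0 line(s) (total 1); column heights now [10 10 3 4], max=10
Drop 7: I rot3 at col 3 lands with bottom-row=4; cleared 0 line(s) (total 1); column heights now [10 10 3 8], max=10

Answer: 1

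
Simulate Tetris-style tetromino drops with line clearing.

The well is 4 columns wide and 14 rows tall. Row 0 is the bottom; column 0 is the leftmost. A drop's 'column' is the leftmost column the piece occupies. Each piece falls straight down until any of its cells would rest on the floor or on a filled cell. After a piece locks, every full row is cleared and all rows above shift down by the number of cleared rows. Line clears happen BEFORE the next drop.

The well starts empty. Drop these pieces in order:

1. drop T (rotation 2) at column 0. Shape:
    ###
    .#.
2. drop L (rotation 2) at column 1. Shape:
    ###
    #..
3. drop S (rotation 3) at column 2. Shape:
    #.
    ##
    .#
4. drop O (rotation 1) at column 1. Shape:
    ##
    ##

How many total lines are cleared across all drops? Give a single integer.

Answer: 0

Derivation:
Drop 1: T rot2 at col 0 lands with bottom-row=0; cleared 0 line(s) (total 0); column heights now [2 2 2 0], max=2
Drop 2: L rot2 at col 1 lands with bottom-row=2; cleared 0 line(s) (total 0); column heights now [2 4 4 4], max=4
Drop 3: S rot3 at col 2 lands with bottom-row=4; cleared 0 line(s) (total 0); column heights now [2 4 7 6], max=7
Drop 4: O rot1 at col 1 lands with bottom-row=7; cleared 0 line(s) (total 0); column heights now [2 9 9 6], max=9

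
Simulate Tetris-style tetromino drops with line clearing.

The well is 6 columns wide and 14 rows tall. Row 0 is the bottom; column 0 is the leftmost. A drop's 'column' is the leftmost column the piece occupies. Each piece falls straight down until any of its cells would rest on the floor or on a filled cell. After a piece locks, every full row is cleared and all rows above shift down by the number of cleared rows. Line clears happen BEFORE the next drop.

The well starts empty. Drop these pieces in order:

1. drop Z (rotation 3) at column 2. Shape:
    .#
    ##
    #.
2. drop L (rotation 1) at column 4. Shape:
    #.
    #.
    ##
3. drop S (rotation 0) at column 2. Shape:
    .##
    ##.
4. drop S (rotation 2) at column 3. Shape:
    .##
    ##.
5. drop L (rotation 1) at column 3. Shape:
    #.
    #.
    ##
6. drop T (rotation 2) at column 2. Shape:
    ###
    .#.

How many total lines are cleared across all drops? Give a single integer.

Drop 1: Z rot3 at col 2 lands with bottom-row=0; cleared 0 line(s) (total 0); column heights now [0 0 2 3 0 0], max=3
Drop 2: L rot1 at col 4 lands with bottom-row=0; cleared 0 line(s) (total 0); column heights now [0 0 2 3 3 1], max=3
Drop 3: S rot0 at col 2 lands with bottom-row=3; cleared 0 line(s) (total 0); column heights now [0 0 4 5 5 1], max=5
Drop 4: S rot2 at col 3 lands with bottom-row=5; cleared 0 line(s) (total 0); column heights now [0 0 4 6 7 7], max=7
Drop 5: L rot1 at col 3 lands with bottom-row=7; cleared 0 line(s) (total 0); column heights now [0 0 4 10 8 7], max=10
Drop 6: T rot2 at col 2 lands with bottom-row=10; cleared 0 line(s) (total 0); column heights now [0 0 12 12 12 7], max=12

Answer: 0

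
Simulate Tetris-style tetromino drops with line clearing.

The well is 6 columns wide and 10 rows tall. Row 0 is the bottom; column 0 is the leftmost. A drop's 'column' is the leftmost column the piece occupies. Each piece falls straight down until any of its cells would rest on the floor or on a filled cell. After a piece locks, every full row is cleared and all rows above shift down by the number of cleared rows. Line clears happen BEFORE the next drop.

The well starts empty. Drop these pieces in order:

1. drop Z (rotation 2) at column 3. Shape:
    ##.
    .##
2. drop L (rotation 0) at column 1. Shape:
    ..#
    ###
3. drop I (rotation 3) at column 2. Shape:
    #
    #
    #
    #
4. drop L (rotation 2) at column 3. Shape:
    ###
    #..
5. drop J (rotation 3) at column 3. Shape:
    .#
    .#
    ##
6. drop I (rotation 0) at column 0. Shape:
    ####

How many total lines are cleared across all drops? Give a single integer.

Drop 1: Z rot2 at col 3 lands with bottom-row=0; cleared 0 line(s) (total 0); column heights now [0 0 0 2 2 1], max=2
Drop 2: L rot0 at col 1 lands with bottom-row=2; cleared 0 line(s) (total 0); column heights now [0 3 3 4 2 1], max=4
Drop 3: I rot3 at col 2 lands with bottom-row=3; cleared 0 line(s) (total 0); column heights now [0 3 7 4 2 1], max=7
Drop 4: L rot2 at col 3 lands with bottom-row=4; cleared 0 line(s) (total 0); column heights now [0 3 7 6 6 6], max=7
Drop 5: J rot3 at col 3 lands with bottom-row=6; cleared 0 line(s) (total 0); column heights now [0 3 7 7 9 6], max=9
Drop 6: I rot0 at col 0 lands with bottom-row=7; cleared 0 line(s) (total 0); column heights now [8 8 8 8 9 6], max=9

Answer: 0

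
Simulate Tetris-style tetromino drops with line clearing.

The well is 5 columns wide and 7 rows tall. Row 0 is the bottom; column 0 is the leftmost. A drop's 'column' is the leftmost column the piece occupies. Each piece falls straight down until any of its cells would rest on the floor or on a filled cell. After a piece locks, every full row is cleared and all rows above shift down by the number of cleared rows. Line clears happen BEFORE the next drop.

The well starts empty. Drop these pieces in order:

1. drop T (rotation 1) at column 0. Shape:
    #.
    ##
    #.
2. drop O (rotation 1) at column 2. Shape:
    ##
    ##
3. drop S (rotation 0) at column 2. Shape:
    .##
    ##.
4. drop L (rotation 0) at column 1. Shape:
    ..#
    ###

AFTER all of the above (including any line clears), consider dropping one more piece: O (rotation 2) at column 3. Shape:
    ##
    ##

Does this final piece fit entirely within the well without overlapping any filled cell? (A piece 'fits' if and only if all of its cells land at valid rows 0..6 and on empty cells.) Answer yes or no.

Drop 1: T rot1 at col 0 lands with bottom-row=0; cleared 0 line(s) (total 0); column heights now [3 2 0 0 0], max=3
Drop 2: O rot1 at col 2 lands with bottom-row=0; cleared 0 line(s) (total 0); column heights now [3 2 2 2 0], max=3
Drop 3: S rot0 at col 2 lands with bottom-row=2; cleared 0 line(s) (total 0); column heights now [3 2 3 4 4], max=4
Drop 4: L rot0 at col 1 lands with bottom-row=4; cleared 0 line(s) (total 0); column heights now [3 5 5 6 4], max=6
Test piece O rot2 at col 3 (width 2): heights before test = [3 5 5 6 4]; fits = False

Answer: no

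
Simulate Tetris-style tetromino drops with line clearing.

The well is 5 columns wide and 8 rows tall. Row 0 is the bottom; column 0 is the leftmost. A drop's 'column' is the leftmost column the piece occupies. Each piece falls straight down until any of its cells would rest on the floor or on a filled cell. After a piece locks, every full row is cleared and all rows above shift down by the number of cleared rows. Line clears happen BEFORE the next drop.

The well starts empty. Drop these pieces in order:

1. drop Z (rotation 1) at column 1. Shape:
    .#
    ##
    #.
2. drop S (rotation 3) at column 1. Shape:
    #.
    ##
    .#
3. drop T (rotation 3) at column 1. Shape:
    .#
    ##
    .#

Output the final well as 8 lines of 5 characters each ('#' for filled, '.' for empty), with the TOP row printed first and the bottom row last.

Answer: ..#..
.##..
.##..
.##..
..#..
..#..
.##..
.#...

Derivation:
Drop 1: Z rot1 at col 1 lands with bottom-row=0; cleared 0 line(s) (total 0); column heights now [0 2 3 0 0], max=3
Drop 2: S rot3 at col 1 lands with bottom-row=3; cleared 0 line(s) (total 0); column heights now [0 6 5 0 0], max=6
Drop 3: T rot3 at col 1 lands with bottom-row=5; cleared 0 line(s) (total 0); column heights now [0 7 8 0 0], max=8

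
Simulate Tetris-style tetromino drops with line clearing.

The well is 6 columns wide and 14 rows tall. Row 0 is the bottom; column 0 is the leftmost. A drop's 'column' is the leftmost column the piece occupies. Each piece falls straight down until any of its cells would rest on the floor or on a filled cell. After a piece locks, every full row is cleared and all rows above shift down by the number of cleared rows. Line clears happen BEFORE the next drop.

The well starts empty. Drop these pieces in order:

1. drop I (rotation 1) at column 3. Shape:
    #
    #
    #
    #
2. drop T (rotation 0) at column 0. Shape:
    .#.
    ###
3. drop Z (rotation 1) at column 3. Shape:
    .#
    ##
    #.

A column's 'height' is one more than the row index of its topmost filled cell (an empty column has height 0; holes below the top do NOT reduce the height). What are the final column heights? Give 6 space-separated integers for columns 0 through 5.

Answer: 1 2 1 6 7 0

Derivation:
Drop 1: I rot1 at col 3 lands with bottom-row=0; cleared 0 line(s) (total 0); column heights now [0 0 0 4 0 0], max=4
Drop 2: T rot0 at col 0 lands with bottom-row=0; cleared 0 line(s) (total 0); column heights now [1 2 1 4 0 0], max=4
Drop 3: Z rot1 at col 3 lands with bottom-row=4; cleared 0 line(s) (total 0); column heights now [1 2 1 6 7 0], max=7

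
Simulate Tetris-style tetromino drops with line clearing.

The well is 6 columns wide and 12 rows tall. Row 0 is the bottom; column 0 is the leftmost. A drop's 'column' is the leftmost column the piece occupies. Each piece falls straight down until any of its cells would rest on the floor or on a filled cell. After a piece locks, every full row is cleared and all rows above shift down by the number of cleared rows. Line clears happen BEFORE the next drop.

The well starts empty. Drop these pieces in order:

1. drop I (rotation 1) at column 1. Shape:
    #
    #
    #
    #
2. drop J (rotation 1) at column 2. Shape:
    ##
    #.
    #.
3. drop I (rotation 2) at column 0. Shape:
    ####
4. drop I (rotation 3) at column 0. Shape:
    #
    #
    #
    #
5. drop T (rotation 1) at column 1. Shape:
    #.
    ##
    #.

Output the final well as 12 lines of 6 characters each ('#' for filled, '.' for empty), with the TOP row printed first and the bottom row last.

Drop 1: I rot1 at col 1 lands with bottom-row=0; cleared 0 line(s) (total 0); column heights now [0 4 0 0 0 0], max=4
Drop 2: J rot1 at col 2 lands with bottom-row=0; cleared 0 line(s) (total 0); column heights now [0 4 3 3 0 0], max=4
Drop 3: I rot2 at col 0 lands with bottom-row=4; cleared 0 line(s) (total 0); column heights now [5 5 5 5 0 0], max=5
Drop 4: I rot3 at col 0 lands with bottom-row=5; cleared 0 line(s) (total 0); column heights now [9 5 5 5 0 0], max=9
Drop 5: T rot1 at col 1 lands with bottom-row=5; cleared 0 line(s) (total 0); column heights now [9 8 7 5 0 0], max=9

Answer: ......
......
......
#.....
##....
###...
##....
####..
.#....
.###..
.##...
.##...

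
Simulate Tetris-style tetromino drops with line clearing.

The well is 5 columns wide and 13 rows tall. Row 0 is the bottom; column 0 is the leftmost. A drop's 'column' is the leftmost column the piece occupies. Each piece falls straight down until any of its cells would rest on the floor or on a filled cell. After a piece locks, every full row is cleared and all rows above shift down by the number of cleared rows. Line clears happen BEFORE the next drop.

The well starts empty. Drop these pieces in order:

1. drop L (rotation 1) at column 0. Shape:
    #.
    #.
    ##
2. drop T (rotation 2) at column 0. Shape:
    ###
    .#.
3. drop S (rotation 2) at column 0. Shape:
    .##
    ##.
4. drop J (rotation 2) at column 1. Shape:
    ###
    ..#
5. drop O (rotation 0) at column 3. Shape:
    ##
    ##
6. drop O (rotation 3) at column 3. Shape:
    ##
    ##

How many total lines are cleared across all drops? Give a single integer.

Answer: 0

Derivation:
Drop 1: L rot1 at col 0 lands with bottom-row=0; cleared 0 line(s) (total 0); column heights now [3 1 0 0 0], max=3
Drop 2: T rot2 at col 0 lands with bottom-row=2; cleared 0 line(s) (total 0); column heights now [4 4 4 0 0], max=4
Drop 3: S rot2 at col 0 lands with bottom-row=4; cleared 0 line(s) (total 0); column heights now [5 6 6 0 0], max=6
Drop 4: J rot2 at col 1 lands with bottom-row=5; cleared 0 line(s) (total 0); column heights now [5 7 7 7 0], max=7
Drop 5: O rot0 at col 3 lands with bottom-row=7; cleared 0 line(s) (total 0); column heights now [5 7 7 9 9], max=9
Drop 6: O rot3 at col 3 lands with bottom-row=9; cleared 0 line(s) (total 0); column heights now [5 7 7 11 11], max=11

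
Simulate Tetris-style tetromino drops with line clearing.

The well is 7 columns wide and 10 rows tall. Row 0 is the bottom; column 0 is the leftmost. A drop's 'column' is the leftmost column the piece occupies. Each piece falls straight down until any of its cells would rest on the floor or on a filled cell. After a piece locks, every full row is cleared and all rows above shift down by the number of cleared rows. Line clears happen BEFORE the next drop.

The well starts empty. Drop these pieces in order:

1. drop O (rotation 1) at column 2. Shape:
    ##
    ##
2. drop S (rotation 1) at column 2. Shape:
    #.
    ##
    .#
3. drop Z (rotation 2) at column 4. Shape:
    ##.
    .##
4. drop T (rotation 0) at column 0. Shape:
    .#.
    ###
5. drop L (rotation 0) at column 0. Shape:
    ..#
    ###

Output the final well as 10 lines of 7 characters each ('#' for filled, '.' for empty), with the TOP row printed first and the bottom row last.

Answer: .......
..#....
###....
.#.....
###....
..#....
..##...
...#...
..####.
..##.##

Derivation:
Drop 1: O rot1 at col 2 lands with bottom-row=0; cleared 0 line(s) (total 0); column heights now [0 0 2 2 0 0 0], max=2
Drop 2: S rot1 at col 2 lands with bottom-row=2; cleared 0 line(s) (total 0); column heights now [0 0 5 4 0 0 0], max=5
Drop 3: Z rot2 at col 4 lands with bottom-row=0; cleared 0 line(s) (total 0); column heights now [0 0 5 4 2 2 1], max=5
Drop 4: T rot0 at col 0 lands with bottom-row=5; cleared 0 line(s) (total 0); column heights now [6 7 6 4 2 2 1], max=7
Drop 5: L rot0 at col 0 lands with bottom-row=7; cleared 0 line(s) (total 0); column heights now [8 8 9 4 2 2 1], max=9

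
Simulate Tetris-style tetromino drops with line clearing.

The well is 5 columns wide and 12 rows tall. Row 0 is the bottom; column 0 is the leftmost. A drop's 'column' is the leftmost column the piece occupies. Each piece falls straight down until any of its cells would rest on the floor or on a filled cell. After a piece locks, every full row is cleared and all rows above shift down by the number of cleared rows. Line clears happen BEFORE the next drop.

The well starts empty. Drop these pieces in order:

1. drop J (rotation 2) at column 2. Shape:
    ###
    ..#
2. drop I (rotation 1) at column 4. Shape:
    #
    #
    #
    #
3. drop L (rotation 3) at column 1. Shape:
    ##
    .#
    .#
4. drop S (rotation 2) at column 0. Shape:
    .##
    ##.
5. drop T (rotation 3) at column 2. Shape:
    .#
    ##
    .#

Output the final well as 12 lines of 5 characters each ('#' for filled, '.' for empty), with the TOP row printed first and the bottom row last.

Answer: .....
.....
.....
...#.
..##.
.###.
##..#
.##.#
..#.#
..#.#
..###
....#

Derivation:
Drop 1: J rot2 at col 2 lands with bottom-row=0; cleared 0 line(s) (total 0); column heights now [0 0 2 2 2], max=2
Drop 2: I rot1 at col 4 lands with bottom-row=2; cleared 0 line(s) (total 0); column heights now [0 0 2 2 6], max=6
Drop 3: L rot3 at col 1 lands with bottom-row=2; cleared 0 line(s) (total 0); column heights now [0 5 5 2 6], max=6
Drop 4: S rot2 at col 0 lands with bottom-row=5; cleared 0 line(s) (total 0); column heights now [6 7 7 2 6], max=7
Drop 5: T rot3 at col 2 lands with bottom-row=6; cleared 0 line(s) (total 0); column heights now [6 7 8 9 6], max=9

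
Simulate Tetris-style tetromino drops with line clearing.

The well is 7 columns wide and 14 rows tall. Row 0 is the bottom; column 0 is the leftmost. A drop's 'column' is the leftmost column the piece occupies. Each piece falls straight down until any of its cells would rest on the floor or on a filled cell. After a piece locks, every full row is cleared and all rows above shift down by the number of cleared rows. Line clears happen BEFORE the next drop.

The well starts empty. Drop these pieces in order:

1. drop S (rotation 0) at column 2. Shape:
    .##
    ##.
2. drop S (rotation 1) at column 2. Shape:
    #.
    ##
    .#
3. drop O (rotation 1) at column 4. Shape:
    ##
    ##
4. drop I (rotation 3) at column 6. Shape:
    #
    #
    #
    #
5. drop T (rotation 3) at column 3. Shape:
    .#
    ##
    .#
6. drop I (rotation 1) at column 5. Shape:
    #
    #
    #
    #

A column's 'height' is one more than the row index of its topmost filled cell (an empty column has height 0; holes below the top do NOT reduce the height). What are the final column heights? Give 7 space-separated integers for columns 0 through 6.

Answer: 0 0 5 6 7 8 4

Derivation:
Drop 1: S rot0 at col 2 lands with bottom-row=0; cleared 0 line(s) (total 0); column heights now [0 0 1 2 2 0 0], max=2
Drop 2: S rot1 at col 2 lands with bottom-row=2; cleared 0 line(s) (total 0); column heights now [0 0 5 4 2 0 0], max=5
Drop 3: O rot1 at col 4 lands with bottom-row=2; cleared 0 line(s) (total 0); column heights now [0 0 5 4 4 4 0], max=5
Drop 4: I rot3 at col 6 lands with bottom-row=0; cleared 0 line(s) (total 0); column heights now [0 0 5 4 4 4 4], max=5
Drop 5: T rot3 at col 3 lands with bottom-row=4; cleared 0 line(s) (total 0); column heights now [0 0 5 6 7 4 4], max=7
Drop 6: I rot1 at col 5 lands with bottom-row=4; cleared 0 line(s) (total 0); column heights now [0 0 5 6 7 8 4], max=8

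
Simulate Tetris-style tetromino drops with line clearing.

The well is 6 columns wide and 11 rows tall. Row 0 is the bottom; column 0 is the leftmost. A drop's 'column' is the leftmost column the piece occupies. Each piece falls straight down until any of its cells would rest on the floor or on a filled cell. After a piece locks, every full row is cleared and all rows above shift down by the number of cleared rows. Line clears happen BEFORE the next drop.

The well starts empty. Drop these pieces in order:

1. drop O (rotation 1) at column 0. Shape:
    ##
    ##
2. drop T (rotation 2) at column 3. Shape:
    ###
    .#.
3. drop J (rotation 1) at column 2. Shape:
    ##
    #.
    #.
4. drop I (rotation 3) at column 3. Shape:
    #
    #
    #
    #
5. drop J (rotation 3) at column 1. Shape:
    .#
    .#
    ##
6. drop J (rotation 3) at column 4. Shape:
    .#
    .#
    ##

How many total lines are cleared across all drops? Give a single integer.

Drop 1: O rot1 at col 0 lands with bottom-row=0; cleared 0 line(s) (total 0); column heights now [2 2 0 0 0 0], max=2
Drop 2: T rot2 at col 3 lands with bottom-row=0; cleared 0 line(s) (total 0); column heights now [2 2 0 2 2 2], max=2
Drop 3: J rot1 at col 2 lands with bottom-row=0; cleared 1 line(s) (total 1); column heights now [1 1 2 2 1 0], max=2
Drop 4: I rot3 at col 3 lands with bottom-row=2; cleared 0 line(s) (total 1); column heights now [1 1 2 6 1 0], max=6
Drop 5: J rot3 at col 1 lands with bottom-row=2; cleared 0 line(s) (total 1); column heights now [1 3 5 6 1 0], max=6
Drop 6: J rot3 at col 4 lands with bottom-row=1; cleared 0 line(s) (total 1); column heights now [1 3 5 6 2 4], max=6

Answer: 1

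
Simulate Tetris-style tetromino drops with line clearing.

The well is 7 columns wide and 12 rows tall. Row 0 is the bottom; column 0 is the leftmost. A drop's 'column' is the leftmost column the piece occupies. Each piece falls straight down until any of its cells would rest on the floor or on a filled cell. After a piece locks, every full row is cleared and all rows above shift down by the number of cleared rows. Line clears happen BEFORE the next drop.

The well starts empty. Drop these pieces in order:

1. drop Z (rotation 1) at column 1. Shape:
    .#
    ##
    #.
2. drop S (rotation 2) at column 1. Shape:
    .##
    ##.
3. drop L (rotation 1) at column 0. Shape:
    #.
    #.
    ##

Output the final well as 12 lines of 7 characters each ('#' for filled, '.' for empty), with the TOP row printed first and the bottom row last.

Answer: .......
.......
.......
.......
.......
#......
#......
####...
.##....
..#....
.##....
.#.....

Derivation:
Drop 1: Z rot1 at col 1 lands with bottom-row=0; cleared 0 line(s) (total 0); column heights now [0 2 3 0 0 0 0], max=3
Drop 2: S rot2 at col 1 lands with bottom-row=3; cleared 0 line(s) (total 0); column heights now [0 4 5 5 0 0 0], max=5
Drop 3: L rot1 at col 0 lands with bottom-row=4; cleared 0 line(s) (total 0); column heights now [7 5 5 5 0 0 0], max=7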